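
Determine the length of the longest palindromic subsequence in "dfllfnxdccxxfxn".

One longest palindromic subsequence is nxxxxn (positions 6,7,11,12,14,15); it reads the same forward and backward, and the interval DP gives dp[1][15] = 6.

6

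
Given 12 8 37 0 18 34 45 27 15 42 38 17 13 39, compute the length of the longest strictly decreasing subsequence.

One longest decreasing subsequence is 37, 34, 27, 15, 13 (positions 3,6,8,9,13), of length 5; no longer one exists.

5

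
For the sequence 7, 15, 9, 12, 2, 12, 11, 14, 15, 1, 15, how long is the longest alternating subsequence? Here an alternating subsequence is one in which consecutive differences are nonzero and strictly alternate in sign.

10

A longest alternating subsequence is 7, 15, 9, 12, 2, 12, 11, 14, 1, 15 (positions 1,2,3,4,5,6,7,8,10,11); its 9 consecutive differences strictly alternate in sign, and length 10 is optimal.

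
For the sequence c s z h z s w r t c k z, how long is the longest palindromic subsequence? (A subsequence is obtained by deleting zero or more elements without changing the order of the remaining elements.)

Using dp[i][j] = 2 + dp[i+1][j−1] if the ends match, else max(dp[i+1][j], dp[i][j−1]):
dp[1][12] = 7. A witness is cszhzsc at positions 1,2,3,4,5,6,10.

7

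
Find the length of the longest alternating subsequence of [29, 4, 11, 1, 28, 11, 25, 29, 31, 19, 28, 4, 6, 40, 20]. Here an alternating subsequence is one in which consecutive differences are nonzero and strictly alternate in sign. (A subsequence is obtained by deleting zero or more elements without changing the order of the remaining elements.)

Track the best alternating length ending on an up-step vs a down-step at each position: up/down = 1/1, 1/2, 3/2, 1/4, 5/2, 5/6, 7/6, 7/1, 7/1, 7/8, 9/8, 5/10, 11/10, 11/1, 11/12.
The maximum over both is 12; one such subsequence is 29, 4, 11, 1, 28, 11, 25, 19, 28, 4, 40, 20.

12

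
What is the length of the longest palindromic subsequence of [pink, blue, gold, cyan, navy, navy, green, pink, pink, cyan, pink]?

6

One longest palindromic subsequence is pink cyan pink pink cyan pink (positions 1,4,8,9,10,11); it reads the same forward and backward, and the interval DP gives dp[1][11] = 6.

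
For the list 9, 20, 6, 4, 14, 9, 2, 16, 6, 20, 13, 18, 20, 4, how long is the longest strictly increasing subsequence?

Let dp[i] be the longest increasing subsequence ending at position i. Then dp = [1, 2, 1, 1, 2, 2, 1, 3, 2, 4, 3, 4, 5, 2].
The maximum is 5; one witness is 9, 14, 16, 18, 20 at positions 1,5,8,12,13.

5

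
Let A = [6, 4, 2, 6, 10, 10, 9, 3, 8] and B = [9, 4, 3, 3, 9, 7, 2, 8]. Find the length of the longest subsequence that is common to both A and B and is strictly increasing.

2

A longest common strictly increasing subsequence is 4, 9 (length 2); it appears in order in both A and B, and no longer such subsequence exists.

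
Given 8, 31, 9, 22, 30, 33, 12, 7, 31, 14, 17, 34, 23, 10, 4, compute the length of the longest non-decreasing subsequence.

One longest non-decreasing subsequence is 8, 9, 22, 30, 33, 34 (positions 1,3,4,5,6,12), of length 6; no longer one exists.

6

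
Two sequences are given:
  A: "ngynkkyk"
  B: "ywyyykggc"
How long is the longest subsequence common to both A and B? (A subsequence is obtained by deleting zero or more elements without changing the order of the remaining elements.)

3

A longest common subsequence is yyk (length 3); the LCS DP confirms no longer common subsequence exists.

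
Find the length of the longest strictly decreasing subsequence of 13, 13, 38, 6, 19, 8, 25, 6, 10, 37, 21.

4

Let dp[i] be the longest decreasing subsequence ending at position i. Then dp = [1, 1, 1, 2, 2, 3, 2, 4, 3, 2, 3].
The maximum is 4; one witness is 38, 19, 8, 6 at positions 3,5,6,8.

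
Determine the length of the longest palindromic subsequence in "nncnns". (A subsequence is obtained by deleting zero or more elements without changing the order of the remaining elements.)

One longest palindromic subsequence is nncnn (positions 1,2,3,4,5); it reads the same forward and backward, and the interval DP gives dp[1][6] = 5.

5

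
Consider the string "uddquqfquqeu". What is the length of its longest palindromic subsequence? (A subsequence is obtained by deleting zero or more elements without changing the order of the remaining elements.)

Using dp[i][j] = 2 + dp[i+1][j−1] if the ends match, else max(dp[i+1][j], dp[i][j−1]):
dp[1][12] = 9. A witness is uquqfququ at positions 1,4,5,6,7,8,9,10,12.

9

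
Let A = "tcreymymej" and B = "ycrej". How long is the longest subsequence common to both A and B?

A longest common subsequence is crej (length 4); the LCS DP confirms no longer common subsequence exists.

4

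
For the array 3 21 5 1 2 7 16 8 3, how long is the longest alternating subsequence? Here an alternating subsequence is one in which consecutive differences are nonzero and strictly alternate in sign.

A longest alternating subsequence is 3, 21, 5, 16, 8 (positions 1,2,3,7,8); its 4 consecutive differences strictly alternate in sign, and length 5 is optimal.

5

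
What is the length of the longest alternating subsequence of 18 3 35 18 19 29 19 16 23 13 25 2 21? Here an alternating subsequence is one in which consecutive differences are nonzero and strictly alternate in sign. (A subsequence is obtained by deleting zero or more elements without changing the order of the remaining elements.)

A longest alternating subsequence is 18, 3, 35, 18, 29, 19, 23, 13, 25, 2, 21 (positions 1,2,3,4,6,7,9,10,11,12,13); its 10 consecutive differences strictly alternate in sign, and length 11 is optimal.

11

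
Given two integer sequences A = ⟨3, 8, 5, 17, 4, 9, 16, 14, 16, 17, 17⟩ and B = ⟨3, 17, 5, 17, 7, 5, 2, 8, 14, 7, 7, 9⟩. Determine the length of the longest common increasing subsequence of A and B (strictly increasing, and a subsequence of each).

3

For each value that appears in both, track the longest common increasing run ending there.
The best achievable length is 3; one witness is 3, 5, 17 (A-positions 1,3,4, B-positions 1,3,4).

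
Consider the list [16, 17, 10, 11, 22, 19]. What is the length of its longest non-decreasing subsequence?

Let dp[i] be the longest non-decreasing subsequence ending at position i. Then dp = [1, 2, 1, 2, 3, 3].
The maximum is 3; one witness is 16, 17, 22 at positions 1,2,5.

3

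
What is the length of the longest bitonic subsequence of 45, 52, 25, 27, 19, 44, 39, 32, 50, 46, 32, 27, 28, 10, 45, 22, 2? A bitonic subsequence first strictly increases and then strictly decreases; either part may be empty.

9

Let inc[i] be the LIS ending at i and dec[i] the longest strictly decreasing subsequence starting at i. inc = [1, 2, 1, 2, 1, 3, 3, 3, 4, 4, 3, 2, 3, 1, 4, 2, 1], dec = [7, 7, 4, 4, 3, 6, 5, 4, 6, 5, 4, 3, 3, 2, 3, 2, 1].
max_i inc[i]+dec[i]−1 = 9, with one witness 25, 27, 44, 50, 46, 32, 28, 22, 2.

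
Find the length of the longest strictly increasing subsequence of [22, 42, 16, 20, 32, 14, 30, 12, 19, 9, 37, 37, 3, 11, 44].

5

Let dp[i] be the longest increasing subsequence ending at position i. Then dp = [1, 2, 1, 2, 3, 1, 3, 1, 2, 1, 4, 4, 1, 2, 5].
The maximum is 5; one witness is 16, 20, 32, 37, 44 at positions 3,4,5,11,15.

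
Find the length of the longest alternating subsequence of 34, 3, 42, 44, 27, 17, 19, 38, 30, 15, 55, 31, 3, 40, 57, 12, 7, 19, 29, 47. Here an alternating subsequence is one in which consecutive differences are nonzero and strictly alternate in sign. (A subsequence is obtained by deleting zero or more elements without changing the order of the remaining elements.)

11

Track the best alternating length ending on an up-step vs a down-step at each position: up/down = 1/1, 1/2, 3/1, 3/1, 3/4, 3/4, 5/4, 5/4, 5/6, 3/6, 7/1, 7/8, 1/8, 9/8, 9/1, 9/10, 9/10, 11/10, 11/10, 11/10.
The maximum over both is 11; one such subsequence is 34, 3, 42, 27, 38, 30, 55, 31, 40, 12, 19.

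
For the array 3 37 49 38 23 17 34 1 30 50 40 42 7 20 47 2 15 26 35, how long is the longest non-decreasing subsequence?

Let dp[i] be the longest non-decreasing subsequence ending at position i. Then dp = [1, 2, 3, 3, 2, 2, 3, 1, 3, 4, 4, 5, 2, 3, 6, 2, 3, 4, 5].
The maximum is 6; one witness is 3, 37, 38, 40, 42, 47 at positions 1,2,4,11,12,15.

6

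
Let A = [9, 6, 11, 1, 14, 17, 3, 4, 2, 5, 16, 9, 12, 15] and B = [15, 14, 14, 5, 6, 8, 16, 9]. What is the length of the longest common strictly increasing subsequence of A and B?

A longest common strictly increasing subsequence is 14, 16 (length 2); it appears in order in both A and B, and no longer such subsequence exists.

2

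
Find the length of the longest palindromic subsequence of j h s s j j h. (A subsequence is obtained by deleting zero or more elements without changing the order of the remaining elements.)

One longest palindromic subsequence is hjjh (positions 2,5,6,7); it reads the same forward and backward, and the interval DP gives dp[1][7] = 4.

4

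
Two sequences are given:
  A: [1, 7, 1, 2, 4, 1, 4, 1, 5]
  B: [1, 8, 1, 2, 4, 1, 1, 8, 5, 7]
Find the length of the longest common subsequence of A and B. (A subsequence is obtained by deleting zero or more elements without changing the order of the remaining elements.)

A longest common subsequence is 1, 1, 2, 4, 1, 1, 5 (length 7); the LCS DP confirms no longer common subsequence exists.

7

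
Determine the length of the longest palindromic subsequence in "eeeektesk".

One longest palindromic subsequence is eeeee (positions 1,2,3,4,7); it reads the same forward and backward, and the interval DP gives dp[1][9] = 5.

5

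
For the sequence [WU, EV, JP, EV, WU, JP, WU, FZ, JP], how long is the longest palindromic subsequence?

5

Using dp[i][j] = 2 + dp[i+1][j−1] if the ends match, else max(dp[i+1][j], dp[i][j−1]):
dp[1][9] = 5. A witness is JP WU JP WU JP at positions 3,5,6,7,9.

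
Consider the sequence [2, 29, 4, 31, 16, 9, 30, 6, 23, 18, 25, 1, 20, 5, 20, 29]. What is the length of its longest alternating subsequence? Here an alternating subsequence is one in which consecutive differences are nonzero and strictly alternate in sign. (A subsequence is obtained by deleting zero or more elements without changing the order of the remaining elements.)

Track the best alternating length ending on an up-step vs a down-step at each position: up/down = 1/1, 2/1, 2/3, 4/1, 4/5, 4/5, 6/5, 4/7, 8/7, 8/9, 10/7, 1/11, 12/11, 12/13, 14/11, 14/7.
The maximum over both is 14; one such subsequence is 2, 29, 4, 31, 16, 30, 6, 23, 18, 25, 1, 20, 5, 20.

14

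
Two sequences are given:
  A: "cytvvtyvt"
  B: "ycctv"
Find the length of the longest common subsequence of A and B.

Backtracking the LCS table gives one alignment: c (A1,B3) → t (A6,B4) → v (A8,B5).
So the longest common subsequence has length 3.

3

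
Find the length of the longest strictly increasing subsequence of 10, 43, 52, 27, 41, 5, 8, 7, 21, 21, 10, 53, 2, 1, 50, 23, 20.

One longest increasing subsequence is 10, 43, 52, 53 (positions 1,2,3,12), of length 4; no longer one exists.

4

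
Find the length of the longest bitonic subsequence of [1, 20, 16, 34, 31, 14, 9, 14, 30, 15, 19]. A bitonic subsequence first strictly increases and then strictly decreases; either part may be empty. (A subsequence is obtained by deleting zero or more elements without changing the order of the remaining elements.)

6

One longest bitonic subsequence is 1, 20, 34, 31, 30, 19 (positions 1,2,4,5,9,11): it rises to 34 then falls. Length 6 is optimal.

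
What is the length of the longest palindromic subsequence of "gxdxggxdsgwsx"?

8

One longest palindromic subsequence is xdxggxdx (positions 2,3,4,5,6,7,8,13); it reads the same forward and backward, and the interval DP gives dp[1][13] = 8.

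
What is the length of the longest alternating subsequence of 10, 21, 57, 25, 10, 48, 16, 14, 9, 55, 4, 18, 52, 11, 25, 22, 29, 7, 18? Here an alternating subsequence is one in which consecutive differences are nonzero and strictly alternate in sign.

Track the best alternating length ending on an up-step vs a down-step at each position: up/down = 1/1, 2/1, 2/1, 2/3, 1/3, 4/3, 4/5, 4/5, 1/5, 6/3, 1/7, 8/7, 8/7, 8/9, 10/9, 10/11, 12/9, 8/13, 14/13.
The maximum over both is 14; one such subsequence is 10, 57, 25, 48, 16, 55, 4, 18, 11, 25, 22, 29, 7, 18.

14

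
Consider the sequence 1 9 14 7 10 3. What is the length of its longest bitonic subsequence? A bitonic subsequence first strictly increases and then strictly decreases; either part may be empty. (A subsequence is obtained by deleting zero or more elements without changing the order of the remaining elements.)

One longest bitonic subsequence is 1, 9, 14, 10, 3 (positions 1,2,3,5,6): it rises to 14 then falls. Length 5 is optimal.

5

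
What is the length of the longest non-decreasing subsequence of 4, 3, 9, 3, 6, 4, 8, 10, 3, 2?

5

Scanning left to right, the best length ending at each element is: 4→1, 3→1, 9→2, 3→2, 6→3, 4→3, 8→4, 10→5, 3→3, 2→1.
So the longest non-decreasing subsequence has length 5, e.g. 3, 3, 6, 8, 10.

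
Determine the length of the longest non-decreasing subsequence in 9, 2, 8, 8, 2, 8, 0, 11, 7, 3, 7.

5

Let dp[i] be the longest non-decreasing subsequence ending at position i. Then dp = [1, 1, 2, 3, 2, 4, 1, 5, 3, 3, 4].
The maximum is 5; one witness is 2, 8, 8, 8, 11 at positions 2,3,4,6,8.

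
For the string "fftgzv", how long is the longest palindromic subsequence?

2

Using dp[i][j] = 2 + dp[i+1][j−1] if the ends match, else max(dp[i+1][j], dp[i][j−1]):
dp[1][6] = 2. A witness is ff at positions 1,2.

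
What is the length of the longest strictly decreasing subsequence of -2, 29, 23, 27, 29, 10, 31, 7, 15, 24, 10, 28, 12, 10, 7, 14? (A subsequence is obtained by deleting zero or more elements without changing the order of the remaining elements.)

Scanning left to right, the best length ending at each element is: -2→1, 29→1, 23→2, 27→2, 29→1, 10→3, 31→1, 7→4, 15→3, 24→3, 10→4, 28→2, 12→4, 10→5, 7→6, 14→4.
So the longest decreasing subsequence has length 6, e.g. 29, 23, 15, 12, 10, 7.

6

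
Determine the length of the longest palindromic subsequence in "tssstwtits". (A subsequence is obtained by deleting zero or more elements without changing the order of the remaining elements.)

Using dp[i][j] = 2 + dp[i+1][j−1] if the ends match, else max(dp[i+1][j], dp[i][j−1]):
dp[1][10] = 5. A witness is stits at positions 2,5,8,9,10.

5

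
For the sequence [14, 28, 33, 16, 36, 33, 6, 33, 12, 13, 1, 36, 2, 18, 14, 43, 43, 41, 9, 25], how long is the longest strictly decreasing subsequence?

5

One longest decreasing subsequence is 36, 33, 18, 14, 9 (positions 5,6,14,15,19), of length 5; no longer one exists.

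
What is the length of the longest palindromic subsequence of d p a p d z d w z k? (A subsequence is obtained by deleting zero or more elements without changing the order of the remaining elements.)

5

One longest palindromic subsequence is dpapd (positions 1,2,3,4,7); it reads the same forward and backward, and the interval DP gives dp[1][10] = 5.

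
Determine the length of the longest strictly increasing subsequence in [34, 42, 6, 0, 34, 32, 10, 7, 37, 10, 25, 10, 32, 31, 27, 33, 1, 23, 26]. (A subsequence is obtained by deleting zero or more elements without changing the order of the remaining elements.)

One longest increasing subsequence is 6, 7, 10, 25, 32, 33 (positions 3,8,10,11,13,16), of length 6; no longer one exists.

6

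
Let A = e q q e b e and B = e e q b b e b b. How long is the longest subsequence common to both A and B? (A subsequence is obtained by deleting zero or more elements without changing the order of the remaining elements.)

A longest common subsequence is eqeb (length 4); the LCS DP confirms no longer common subsequence exists.

4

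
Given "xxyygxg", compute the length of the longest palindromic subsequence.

One longest palindromic subsequence is xyyx (positions 2,3,4,6); it reads the same forward and backward, and the interval DP gives dp[1][7] = 4.

4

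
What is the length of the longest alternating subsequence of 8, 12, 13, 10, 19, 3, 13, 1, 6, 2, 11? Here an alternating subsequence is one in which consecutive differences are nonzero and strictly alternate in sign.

Track the best alternating length ending on an up-step vs a down-step at each position: up/down = 1/1, 2/1, 2/1, 2/3, 4/1, 1/5, 6/5, 1/7, 8/7, 8/9, 10/7.
The maximum over both is 10; one such subsequence is 8, 12, 10, 19, 3, 13, 1, 6, 2, 11.

10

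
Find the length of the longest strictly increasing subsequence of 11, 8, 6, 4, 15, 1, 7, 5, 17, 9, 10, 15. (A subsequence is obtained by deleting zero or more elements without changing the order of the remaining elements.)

5

One longest increasing subsequence is 6, 7, 9, 10, 15 (positions 3,7,10,11,12), of length 5; no longer one exists.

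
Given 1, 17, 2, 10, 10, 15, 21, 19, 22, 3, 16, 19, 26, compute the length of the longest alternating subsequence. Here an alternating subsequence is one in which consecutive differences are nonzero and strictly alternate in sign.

Track the best alternating length ending on an up-step vs a down-step at each position: up/down = 1/1, 2/1, 2/3, 4/3, 4/3, 4/3, 4/1, 4/5, 6/1, 4/7, 8/7, 8/7, 8/1.
The maximum over both is 8; one such subsequence is 1, 17, 2, 21, 19, 22, 3, 16.

8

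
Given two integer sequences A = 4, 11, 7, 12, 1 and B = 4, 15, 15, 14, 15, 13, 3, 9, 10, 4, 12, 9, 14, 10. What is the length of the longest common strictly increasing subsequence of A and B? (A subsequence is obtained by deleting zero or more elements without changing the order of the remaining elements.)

2

A longest common strictly increasing subsequence is 4, 12 (length 2); it appears in order in both A and B, and no longer such subsequence exists.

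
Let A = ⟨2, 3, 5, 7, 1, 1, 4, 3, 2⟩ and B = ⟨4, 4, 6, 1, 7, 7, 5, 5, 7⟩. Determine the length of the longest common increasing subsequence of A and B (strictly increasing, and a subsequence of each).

2

A longest common strictly increasing subsequence is 5, 7 (length 2); it appears in order in both A and B, and no longer such subsequence exists.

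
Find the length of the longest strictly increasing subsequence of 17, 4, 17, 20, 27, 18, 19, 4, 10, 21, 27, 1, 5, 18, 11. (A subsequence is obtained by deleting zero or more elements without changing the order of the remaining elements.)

6

Let dp[i] be the longest increasing subsequence ending at position i. Then dp = [1, 1, 2, 3, 4, 3, 4, 1, 2, 5, 6, 1, 2, 3, 3].
The maximum is 6; one witness is 4, 17, 18, 19, 21, 27 at positions 2,3,6,7,10,11.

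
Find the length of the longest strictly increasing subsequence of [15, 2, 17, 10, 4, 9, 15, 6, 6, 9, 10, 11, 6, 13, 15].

Let dp[i] be the longest increasing subsequence ending at position i. Then dp = [1, 1, 2, 2, 2, 3, 4, 3, 3, 4, 5, 6, 3, 7, 8].
The maximum is 8; one witness is 2, 4, 6, 9, 10, 11, 13, 15 at positions 2,5,8,10,11,12,14,15.

8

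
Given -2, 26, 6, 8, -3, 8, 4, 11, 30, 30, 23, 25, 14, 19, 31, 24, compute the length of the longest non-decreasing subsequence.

8

Let dp[i] be the longest non-decreasing subsequence ending at position i. Then dp = [1, 2, 2, 3, 1, 4, 2, 5, 6, 7, 6, 7, 6, 7, 8, 8].
The maximum is 8; one witness is -2, 6, 8, 8, 11, 30, 30, 31 at positions 1,3,4,6,8,9,10,15.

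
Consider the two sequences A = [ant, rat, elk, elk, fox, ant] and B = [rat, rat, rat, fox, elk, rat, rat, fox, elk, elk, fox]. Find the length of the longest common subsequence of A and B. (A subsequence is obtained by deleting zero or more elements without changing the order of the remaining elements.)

4

Backtracking the LCS table gives one alignment: rat (A2,B7) → elk (A3,B9) → elk (A4,B10) → fox (A5,B11).
So the longest common subsequence has length 4.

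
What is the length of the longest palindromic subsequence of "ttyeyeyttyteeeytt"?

Using dp[i][j] = 2 + dp[i+1][j−1] if the ends match, else max(dp[i+1][j], dp[i][j−1]):
dp[1][17] = 14. A witness is ttyeeyttyeeytt at positions 1,2,3,4,6,7,8,9,10,13,14,15,16,17.

14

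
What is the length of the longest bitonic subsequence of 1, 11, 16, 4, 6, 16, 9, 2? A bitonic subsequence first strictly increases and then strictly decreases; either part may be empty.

6

One longest bitonic subsequence is 1, 4, 6, 16, 9, 2 (positions 1,4,5,6,7,8): it rises to 16 then falls. Length 6 is optimal.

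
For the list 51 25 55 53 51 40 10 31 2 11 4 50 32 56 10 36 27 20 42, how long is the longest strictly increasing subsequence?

Let dp[i] be the longest increasing subsequence ending at position i. Then dp = [1, 1, 2, 2, 2, 2, 1, 2, 1, 2, 2, 3, 3, 4, 3, 4, 4, 4, 5].
The maximum is 5; one witness is 25, 31, 32, 36, 42 at positions 2,8,13,16,19.

5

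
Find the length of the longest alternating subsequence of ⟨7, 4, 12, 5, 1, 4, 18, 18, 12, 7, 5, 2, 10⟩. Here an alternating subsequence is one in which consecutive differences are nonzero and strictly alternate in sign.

7

Track the best alternating length ending on an up-step vs a down-step at each position: up/down = 1/1, 1/2, 3/1, 3/4, 1/4, 5/4, 5/1, 5/1, 5/6, 5/6, 5/6, 5/6, 7/6.
The maximum over both is 7; one such subsequence is 7, 4, 12, 5, 18, 7, 10.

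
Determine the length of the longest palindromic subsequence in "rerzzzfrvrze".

7

Using dp[i][j] = 2 + dp[i+1][j−1] if the ends match, else max(dp[i+1][j], dp[i][j−1]):
dp[1][12] = 7. A witness is ezrvrze at positions 2,4,8,9,10,11,12.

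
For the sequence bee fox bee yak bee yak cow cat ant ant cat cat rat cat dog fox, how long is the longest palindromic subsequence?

6

One longest palindromic subsequence is fox cat cat cat cat fox (positions 2,8,11,12,14,16); it reads the same forward and backward, and the interval DP gives dp[1][16] = 6.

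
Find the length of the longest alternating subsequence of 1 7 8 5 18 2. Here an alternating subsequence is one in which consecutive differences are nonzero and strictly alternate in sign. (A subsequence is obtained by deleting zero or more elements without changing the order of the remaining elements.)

5

Track the best alternating length ending on an up-step vs a down-step at each position: up/down = 1/1, 2/1, 2/1, 2/3, 4/1, 2/5.
The maximum over both is 5; one such subsequence is 1, 7, 5, 18, 2.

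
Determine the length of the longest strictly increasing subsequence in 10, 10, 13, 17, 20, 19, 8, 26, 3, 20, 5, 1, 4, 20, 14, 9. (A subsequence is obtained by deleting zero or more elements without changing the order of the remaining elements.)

Let dp[i] be the longest increasing subsequence ending at position i. Then dp = [1, 1, 2, 3, 4, 4, 1, 5, 1, 5, 2, 1, 2, 5, 3, 3].
The maximum is 5; one witness is 10, 13, 17, 20, 26 at positions 1,3,4,5,8.

5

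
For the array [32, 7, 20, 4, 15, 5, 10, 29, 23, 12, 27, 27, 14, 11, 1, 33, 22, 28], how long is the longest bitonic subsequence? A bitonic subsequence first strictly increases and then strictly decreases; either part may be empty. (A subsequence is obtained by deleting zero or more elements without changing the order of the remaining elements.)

8

One longest bitonic subsequence is 4, 5, 10, 29, 27, 14, 11, 1 (positions 4,6,7,8,12,13,14,15): it rises to 29 then falls. Length 8 is optimal.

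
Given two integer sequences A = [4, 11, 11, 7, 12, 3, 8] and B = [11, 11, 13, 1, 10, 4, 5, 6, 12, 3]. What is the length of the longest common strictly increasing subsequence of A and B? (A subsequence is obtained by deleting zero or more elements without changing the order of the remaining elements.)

For each value that appears in both, track the longest common increasing run ending there.
The best achievable length is 2; one witness is 11, 12 (A-positions 2,5, B-positions 1,9).

2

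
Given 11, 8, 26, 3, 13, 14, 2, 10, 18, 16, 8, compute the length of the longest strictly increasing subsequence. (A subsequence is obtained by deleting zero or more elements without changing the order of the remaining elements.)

4

Let dp[i] be the longest increasing subsequence ending at position i. Then dp = [1, 1, 2, 1, 2, 3, 1, 2, 4, 4, 2].
The maximum is 4; one witness is 11, 13, 14, 18 at positions 1,5,6,9.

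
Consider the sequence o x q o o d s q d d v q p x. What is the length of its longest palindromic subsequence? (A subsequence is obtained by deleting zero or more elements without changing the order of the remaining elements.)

Using dp[i][j] = 2 + dp[i+1][j−1] if the ends match, else max(dp[i+1][j], dp[i][j−1]):
dp[1][14] = 7. A witness is xqdddqx at positions 2,3,6,9,10,12,14.

7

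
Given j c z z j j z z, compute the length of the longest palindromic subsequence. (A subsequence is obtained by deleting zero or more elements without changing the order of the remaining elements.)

One longest palindromic subsequence is zzjjzz (positions 3,4,5,6,7,8); it reads the same forward and backward, and the interval DP gives dp[1][8] = 6.

6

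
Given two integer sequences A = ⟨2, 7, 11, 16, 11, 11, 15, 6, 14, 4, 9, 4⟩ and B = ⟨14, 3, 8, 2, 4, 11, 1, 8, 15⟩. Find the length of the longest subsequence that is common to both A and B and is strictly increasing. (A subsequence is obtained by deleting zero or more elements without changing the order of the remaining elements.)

A longest common strictly increasing subsequence is 2, 11, 15 (length 3); it appears in order in both A and B, and no longer such subsequence exists.

3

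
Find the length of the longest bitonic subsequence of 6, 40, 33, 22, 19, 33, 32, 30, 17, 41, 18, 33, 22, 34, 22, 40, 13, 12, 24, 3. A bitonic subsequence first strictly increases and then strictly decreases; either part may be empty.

9

One longest bitonic subsequence is 6, 40, 33, 32, 30, 22, 13, 12, 3 (positions 1,2,6,7,8,15,17,18,20): it rises to 40 then falls. Length 9 is optimal.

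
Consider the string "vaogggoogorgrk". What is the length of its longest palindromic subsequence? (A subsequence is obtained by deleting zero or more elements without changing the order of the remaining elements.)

One longest palindromic subsequence is ggoogg (positions 5,6,7,8,9,12); it reads the same forward and backward, and the interval DP gives dp[1][14] = 6.

6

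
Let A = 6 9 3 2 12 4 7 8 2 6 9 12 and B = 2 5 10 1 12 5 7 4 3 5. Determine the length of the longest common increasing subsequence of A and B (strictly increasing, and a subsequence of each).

2

A longest common strictly increasing subsequence is 2, 12 (length 2); it appears in order in both A and B, and no longer such subsequence exists.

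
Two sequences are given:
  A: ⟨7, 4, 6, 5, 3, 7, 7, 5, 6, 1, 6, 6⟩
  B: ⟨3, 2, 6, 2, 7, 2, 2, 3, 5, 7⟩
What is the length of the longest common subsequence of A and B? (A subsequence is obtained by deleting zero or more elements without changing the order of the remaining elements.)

3

A longest common subsequence is 7, 5, 7 (length 3); the LCS DP confirms no longer common subsequence exists.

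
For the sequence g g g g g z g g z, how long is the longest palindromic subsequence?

One longest palindromic subsequence is ggggggg (positions 1,2,3,4,5,7,8); it reads the same forward and backward, and the interval DP gives dp[1][9] = 7.

7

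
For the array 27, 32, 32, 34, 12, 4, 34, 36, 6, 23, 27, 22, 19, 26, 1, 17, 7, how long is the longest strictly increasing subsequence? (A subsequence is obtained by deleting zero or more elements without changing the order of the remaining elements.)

Let dp[i] be the longest increasing subsequence ending at position i. Then dp = [1, 2, 2, 3, 1, 1, 3, 4, 2, 3, 4, 3, 3, 4, 1, 3, 3].
The maximum is 4; one witness is 27, 32, 34, 36 at positions 1,2,4,8.

4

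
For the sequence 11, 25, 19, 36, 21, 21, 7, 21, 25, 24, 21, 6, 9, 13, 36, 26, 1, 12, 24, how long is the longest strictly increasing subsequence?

5

Let dp[i] be the longest increasing subsequence ending at position i. Then dp = [1, 2, 2, 3, 3, 3, 1, 3, 4, 4, 3, 1, 2, 3, 5, 5, 1, 3, 4].
The maximum is 5; one witness is 11, 19, 21, 25, 36 at positions 1,3,5,9,15.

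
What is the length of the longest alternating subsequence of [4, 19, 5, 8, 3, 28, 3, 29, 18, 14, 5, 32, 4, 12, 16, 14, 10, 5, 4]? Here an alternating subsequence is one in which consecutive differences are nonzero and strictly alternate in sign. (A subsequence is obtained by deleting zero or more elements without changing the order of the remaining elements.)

13

Track the best alternating length ending on an up-step vs a down-step at each position: up/down = 1/1, 2/1, 2/3, 4/3, 1/5, 6/1, 1/7, 8/1, 8/9, 8/9, 8/9, 10/1, 8/11, 12/11, 12/11, 12/13, 12/13, 12/13, 8/13.
The maximum over both is 13; one such subsequence is 4, 19, 5, 8, 3, 28, 3, 29, 18, 32, 4, 16, 14.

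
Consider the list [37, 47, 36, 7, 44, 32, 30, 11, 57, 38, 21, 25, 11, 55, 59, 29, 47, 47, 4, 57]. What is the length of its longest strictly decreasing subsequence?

One longest decreasing subsequence is 37, 36, 32, 30, 21, 11, 4 (positions 1,3,6,7,11,13,19), of length 7; no longer one exists.

7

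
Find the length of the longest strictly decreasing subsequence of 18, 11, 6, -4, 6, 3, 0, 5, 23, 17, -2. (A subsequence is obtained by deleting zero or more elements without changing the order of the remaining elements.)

6

Let dp[i] be the longest decreasing subsequence ending at position i. Then dp = [1, 2, 3, 4, 3, 4, 5, 4, 1, 2, 6].
The maximum is 6; one witness is 18, 11, 6, 3, 0, -2 at positions 1,2,3,6,7,11.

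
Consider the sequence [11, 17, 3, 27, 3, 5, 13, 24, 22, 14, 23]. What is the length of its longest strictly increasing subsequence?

One longest increasing subsequence is 3, 5, 13, 22, 23 (positions 3,6,7,9,11), of length 5; no longer one exists.

5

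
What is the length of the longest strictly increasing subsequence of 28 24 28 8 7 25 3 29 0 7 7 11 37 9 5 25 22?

Let dp[i] be the longest increasing subsequence ending at position i. Then dp = [1, 1, 2, 1, 1, 2, 1, 3, 1, 2, 2, 3, 4, 3, 2, 4, 4].
The maximum is 4; one witness is 24, 28, 29, 37 at positions 2,3,8,13.

4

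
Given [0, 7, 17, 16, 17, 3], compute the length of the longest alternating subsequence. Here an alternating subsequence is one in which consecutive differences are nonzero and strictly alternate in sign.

5

Track the best alternating length ending on an up-step vs a down-step at each position: up/down = 1/1, 2/1, 2/1, 2/3, 4/1, 2/5.
The maximum over both is 5; one such subsequence is 0, 17, 16, 17, 3.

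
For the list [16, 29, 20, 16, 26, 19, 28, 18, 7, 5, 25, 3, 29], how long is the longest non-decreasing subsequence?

Let dp[i] be the longest non-decreasing subsequence ending at position i. Then dp = [1, 2, 2, 2, 3, 3, 4, 3, 1, 1, 4, 1, 5].
The maximum is 5; one witness is 16, 20, 26, 28, 29 at positions 1,3,5,7,13.

5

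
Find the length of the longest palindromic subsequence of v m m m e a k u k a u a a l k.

One longest palindromic subsequence is kaaak (positions 7,10,12,13,15); it reads the same forward and backward, and the interval DP gives dp[1][15] = 5.

5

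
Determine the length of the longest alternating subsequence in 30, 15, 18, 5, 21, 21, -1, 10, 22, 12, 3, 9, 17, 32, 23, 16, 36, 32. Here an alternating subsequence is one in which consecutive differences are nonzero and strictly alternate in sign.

12

Track the best alternating length ending on an up-step vs a down-step at each position: up/down = 1/1, 1/2, 3/2, 1/4, 5/2, 5/2, 1/6, 7/6, 7/2, 7/8, 7/8, 9/8, 9/8, 9/1, 9/10, 9/10, 11/1, 11/12.
The maximum over both is 12; one such subsequence is 30, 15, 18, 5, 21, -1, 22, 12, 32, 23, 36, 32.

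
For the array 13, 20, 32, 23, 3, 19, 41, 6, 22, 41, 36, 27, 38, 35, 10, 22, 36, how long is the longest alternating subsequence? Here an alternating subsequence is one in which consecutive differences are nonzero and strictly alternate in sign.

A longest alternating subsequence is 13, 20, 3, 19, 6, 41, 36, 38, 10, 22 (positions 1,2,5,6,8,10,11,13,15,16); its 9 consecutive differences strictly alternate in sign, and length 10 is optimal.

10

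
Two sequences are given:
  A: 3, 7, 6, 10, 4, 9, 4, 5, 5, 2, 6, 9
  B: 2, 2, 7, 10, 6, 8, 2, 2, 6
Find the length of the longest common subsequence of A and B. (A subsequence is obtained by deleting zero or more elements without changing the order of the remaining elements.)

Backtracking the LCS table gives one alignment: 7 (A2,B3) → 6 (A3,B5) → 2 (A10,B8) → 6 (A11,B9).
So the longest common subsequence has length 4.

4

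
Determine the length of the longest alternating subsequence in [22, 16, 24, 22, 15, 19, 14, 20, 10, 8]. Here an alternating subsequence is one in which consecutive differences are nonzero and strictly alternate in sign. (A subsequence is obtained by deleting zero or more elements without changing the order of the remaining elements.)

8

A longest alternating subsequence is 22, 16, 24, 15, 19, 14, 20, 10 (positions 1,2,3,5,6,7,8,9); its 7 consecutive differences strictly alternate in sign, and length 8 is optimal.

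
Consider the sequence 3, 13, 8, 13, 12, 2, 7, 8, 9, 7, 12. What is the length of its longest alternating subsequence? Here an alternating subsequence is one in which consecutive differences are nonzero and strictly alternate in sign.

A longest alternating subsequence is 3, 13, 8, 13, 2, 8, 7, 12 (positions 1,2,3,4,6,8,10,11); its 7 consecutive differences strictly alternate in sign, and length 8 is optimal.

8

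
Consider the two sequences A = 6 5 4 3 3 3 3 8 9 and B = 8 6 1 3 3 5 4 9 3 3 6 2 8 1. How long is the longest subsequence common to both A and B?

A longest common subsequence is 6, 5, 4, 3, 3, 8 (length 6); the LCS DP confirms no longer common subsequence exists.

6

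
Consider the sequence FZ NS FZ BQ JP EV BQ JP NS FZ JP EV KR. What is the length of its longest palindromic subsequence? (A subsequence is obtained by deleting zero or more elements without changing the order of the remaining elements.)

7

One longest palindromic subsequence is FZ NS JP BQ JP NS FZ (positions 1,2,5,7,8,9,10); it reads the same forward and backward, and the interval DP gives dp[1][13] = 7.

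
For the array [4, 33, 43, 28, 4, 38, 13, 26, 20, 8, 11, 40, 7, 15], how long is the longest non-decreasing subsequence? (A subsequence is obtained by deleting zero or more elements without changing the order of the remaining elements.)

5

Let dp[i] be the longest non-decreasing subsequence ending at position i. Then dp = [1, 2, 3, 2, 2, 3, 3, 4, 4, 3, 4, 5, 3, 5].
The maximum is 5; one witness is 4, 4, 13, 26, 40 at positions 1,5,7,8,12.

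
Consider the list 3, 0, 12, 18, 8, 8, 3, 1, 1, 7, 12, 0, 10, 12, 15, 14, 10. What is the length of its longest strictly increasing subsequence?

One longest increasing subsequence is 0, 3, 7, 10, 12, 15 (positions 2,7,10,13,14,15), of length 6; no longer one exists.

6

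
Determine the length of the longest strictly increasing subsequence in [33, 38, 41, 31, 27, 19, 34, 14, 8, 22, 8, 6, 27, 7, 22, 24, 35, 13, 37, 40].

Scanning left to right, the best length ending at each element is: 33→1, 38→2, 41→3, 31→1, 27→1, 19→1, 34→2, 14→1, 8→1, 22→2, 8→1, 6→1, 27→3, 7→2, 22→3, 24→4, 35→5, 13→3, 37→6, 40→7.
So the longest increasing subsequence has length 7, e.g. 6, 7, 22, 24, 35, 37, 40.

7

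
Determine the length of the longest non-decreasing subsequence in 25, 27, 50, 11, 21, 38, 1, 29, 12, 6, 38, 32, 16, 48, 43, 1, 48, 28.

One longest non-decreasing subsequence is 25, 27, 38, 38, 48, 48 (positions 1,2,6,11,14,17), of length 6; no longer one exists.

6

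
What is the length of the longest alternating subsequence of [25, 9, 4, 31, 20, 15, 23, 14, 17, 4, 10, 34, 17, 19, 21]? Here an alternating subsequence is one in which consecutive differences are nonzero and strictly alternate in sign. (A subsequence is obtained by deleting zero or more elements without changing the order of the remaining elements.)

11

A longest alternating subsequence is 25, 9, 31, 20, 23, 14, 17, 4, 34, 17, 19 (positions 1,2,4,5,7,8,9,10,12,13,14); its 10 consecutive differences strictly alternate in sign, and length 11 is optimal.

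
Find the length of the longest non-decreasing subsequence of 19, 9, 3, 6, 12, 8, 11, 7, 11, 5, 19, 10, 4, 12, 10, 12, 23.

One longest non-decreasing subsequence is 3, 6, 8, 11, 11, 12, 12, 23 (positions 3,4,6,7,9,14,16,17), of length 8; no longer one exists.

8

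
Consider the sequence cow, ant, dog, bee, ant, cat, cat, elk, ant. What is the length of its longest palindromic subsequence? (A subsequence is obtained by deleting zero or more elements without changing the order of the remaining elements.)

4

One longest palindromic subsequence is ant cat cat ant (positions 2,6,7,9); it reads the same forward and backward, and the interval DP gives dp[1][9] = 4.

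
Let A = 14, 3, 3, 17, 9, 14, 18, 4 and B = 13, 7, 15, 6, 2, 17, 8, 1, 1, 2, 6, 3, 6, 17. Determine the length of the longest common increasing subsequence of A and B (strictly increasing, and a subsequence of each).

2

For each value that appears in both, track the longest common increasing run ending there.
The best achievable length is 2; one witness is 3, 17 (A-positions 2,4, B-positions 12,14).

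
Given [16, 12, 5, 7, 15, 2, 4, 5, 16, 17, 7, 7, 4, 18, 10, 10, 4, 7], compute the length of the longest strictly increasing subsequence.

6

Let dp[i] be the longest increasing subsequence ending at position i. Then dp = [1, 1, 1, 2, 3, 1, 2, 3, 4, 5, 4, 4, 2, 6, 5, 5, 2, 4].
The maximum is 6; one witness is 5, 7, 15, 16, 17, 18 at positions 3,4,5,9,10,14.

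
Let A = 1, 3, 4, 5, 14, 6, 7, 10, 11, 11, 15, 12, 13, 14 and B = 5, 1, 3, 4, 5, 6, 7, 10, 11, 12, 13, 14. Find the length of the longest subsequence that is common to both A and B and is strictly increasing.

11

A longest common strictly increasing subsequence is 1, 3, 4, 5, 6, 7, 10, 11, 12, 13, 14 (length 11); it appears in order in both A and B, and no longer such subsequence exists.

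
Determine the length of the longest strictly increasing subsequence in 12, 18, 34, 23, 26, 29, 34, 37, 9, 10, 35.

7

Let dp[i] be the longest increasing subsequence ending at position i. Then dp = [1, 2, 3, 3, 4, 5, 6, 7, 1, 2, 7].
The maximum is 7; one witness is 12, 18, 23, 26, 29, 34, 37 at positions 1,2,4,5,6,7,8.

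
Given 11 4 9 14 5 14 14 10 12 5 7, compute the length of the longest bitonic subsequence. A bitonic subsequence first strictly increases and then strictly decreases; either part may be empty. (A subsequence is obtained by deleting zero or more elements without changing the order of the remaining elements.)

5

Let inc[i] be the LIS ending at i and dec[i] the longest strictly decreasing subsequence starting at i. inc = [1, 1, 2, 3, 2, 3, 3, 3, 4, 2, 3], dec = [3, 1, 2, 3, 1, 3, 3, 2, 2, 1, 1].
max_i inc[i]+dec[i]−1 = 5, with one witness 4, 9, 14, 12, 7.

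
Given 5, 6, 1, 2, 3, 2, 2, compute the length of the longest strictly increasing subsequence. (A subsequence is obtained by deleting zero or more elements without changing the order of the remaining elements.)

3

Scanning left to right, the best length ending at each element is: 5→1, 6→2, 1→1, 2→2, 3→3, 2→2, 2→2.
So the longest increasing subsequence has length 3, e.g. 1, 2, 3.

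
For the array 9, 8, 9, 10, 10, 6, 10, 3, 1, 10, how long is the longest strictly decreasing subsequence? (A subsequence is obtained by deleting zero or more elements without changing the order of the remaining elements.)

Let dp[i] be the longest decreasing subsequence ending at position i. Then dp = [1, 2, 1, 1, 1, 3, 1, 4, 5, 1].
The maximum is 5; one witness is 9, 8, 6, 3, 1 at positions 1,2,6,8,9.

5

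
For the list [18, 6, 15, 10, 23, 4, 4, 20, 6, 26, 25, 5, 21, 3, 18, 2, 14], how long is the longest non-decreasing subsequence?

4

One longest non-decreasing subsequence is 6, 15, 23, 26 (positions 2,3,5,10), of length 4; no longer one exists.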